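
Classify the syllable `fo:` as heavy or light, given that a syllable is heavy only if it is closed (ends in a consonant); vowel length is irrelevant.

`fo:`: long vowel, open (no coda). Open (no coda) → light.

light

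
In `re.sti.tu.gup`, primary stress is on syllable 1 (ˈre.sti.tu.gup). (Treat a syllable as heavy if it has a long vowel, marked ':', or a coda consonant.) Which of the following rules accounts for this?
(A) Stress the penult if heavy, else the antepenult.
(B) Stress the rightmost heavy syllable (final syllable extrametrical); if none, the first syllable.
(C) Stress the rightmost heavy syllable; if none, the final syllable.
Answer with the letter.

Rule A → syllable 2 (observed: 1).
Rule B → syllable 1 ✓.
Rule C → syllable 4 (observed: 1).

B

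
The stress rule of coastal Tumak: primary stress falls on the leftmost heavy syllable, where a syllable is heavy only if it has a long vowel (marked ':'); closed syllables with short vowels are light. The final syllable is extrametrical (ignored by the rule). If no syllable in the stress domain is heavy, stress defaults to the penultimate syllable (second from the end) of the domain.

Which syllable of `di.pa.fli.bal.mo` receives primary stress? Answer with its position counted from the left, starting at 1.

3

The final syllable (5, mo) is extrametrical; the stress domain is syllables 1–4.
Weights: 1 di L, 2 pa L, 3 fli L, 4 bal L.
No heavy syllable in the domain; default to the penultimate syllable (second from the end) of the domain = syllable 3.
Primary stress: syllable 3 → di.pa.ˈfli.bal.mo.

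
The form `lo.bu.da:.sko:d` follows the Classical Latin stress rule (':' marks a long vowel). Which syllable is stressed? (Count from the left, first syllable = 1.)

3

Classical Latin: stress the penult if heavy (long vowel or closed), else the antepenult.
Weights: 2 bu L, 3 da: H, 4 sko:d H.
The penult (syllable 3, da:) is heavy, so it takes stress.
Stress on syllable 3: lo.bu.ˈda:.sko:d.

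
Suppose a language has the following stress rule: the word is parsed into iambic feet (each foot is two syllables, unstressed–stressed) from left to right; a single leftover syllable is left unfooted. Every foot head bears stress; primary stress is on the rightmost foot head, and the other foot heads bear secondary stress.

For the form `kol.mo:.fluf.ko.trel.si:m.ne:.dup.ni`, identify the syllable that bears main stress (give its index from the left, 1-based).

8

Parse left to right into iambic (σˈσ) feet: (kol.ˈmo:) (fluf.ˈko) (trel.ˈsi:m) (ne:.ˈdup) ni. Syllable 9 is left unfooted.
Foot heads (stressed positions): 2, 4, 6, 8.
End Rule Rightmost: primary stress on the rightmost head = syllable 8.
Primary stress: syllable 8 → kol.mo:.fluf.ko.trel.si:m.ne:.ˈdup.ni.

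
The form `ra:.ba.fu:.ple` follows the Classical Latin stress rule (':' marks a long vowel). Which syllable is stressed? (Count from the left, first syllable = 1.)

3

Classical Latin: stress the penult if heavy (long vowel or closed), else the antepenult.
Weights: 2 ba L, 3 fu: H, 4 ple L.
The penult (syllable 3, fu:) is heavy, so it takes stress.
Stress on syllable 3: ra:.ba.ˈfu:.ple.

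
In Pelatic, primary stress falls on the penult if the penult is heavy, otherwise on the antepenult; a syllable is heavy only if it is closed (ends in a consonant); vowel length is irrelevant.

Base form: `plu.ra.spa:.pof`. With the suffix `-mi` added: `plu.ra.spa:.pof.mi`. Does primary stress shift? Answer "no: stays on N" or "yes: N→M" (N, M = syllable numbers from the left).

yes: 2→4

Base `plu.ra.spa:.pof` (4 syllables):
  Weights: 2 ra L, 3 spa: L, 4 pof H.
  The penult (syllable 3, spa:) is light, so stress falls on the antepenult (syllable 2, ra).
  → primary stress on syllable 2.
Suffixed `plu.ra.spa:.pof.mi` (5 syllables):
  Weights: 3 spa: L, 4 pof H, 5 mi L.
  The penult (syllable 4, pof) is heavy, so it takes stress.
  → primary stress on syllable 4.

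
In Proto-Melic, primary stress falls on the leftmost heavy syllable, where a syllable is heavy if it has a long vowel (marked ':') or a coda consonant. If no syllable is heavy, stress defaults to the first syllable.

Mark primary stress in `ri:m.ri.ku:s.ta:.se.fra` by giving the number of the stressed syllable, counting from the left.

1

Weights: 1 ri:m H, 2 ri L, 3 ku:s H, 4 ta: H, 5 se L, 6 fra L.
Heavy syllables in the domain: 1, 3, 4. The leftmost is syllable 1 (ri:m).
Primary stress: syllable 1 → ˈri:m.ri.ku:s.ta:.se.fra.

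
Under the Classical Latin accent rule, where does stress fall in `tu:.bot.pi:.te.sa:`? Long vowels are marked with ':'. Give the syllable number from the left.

Classical Latin: stress the penult if heavy (long vowel or closed), else the antepenult.
Weights: 3 pi: H, 4 te L, 5 sa: H.
The penult (syllable 4, te) is light, so stress falls on the antepenult (syllable 3, pi:).
Stress on syllable 3: tu:.bot.ˈpi:.te.sa:.

3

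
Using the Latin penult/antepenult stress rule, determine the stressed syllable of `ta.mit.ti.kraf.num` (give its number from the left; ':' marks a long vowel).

Classical Latin: stress the penult if heavy (long vowel or closed), else the antepenult.
Weights: 3 ti L, 4 kraf H, 5 num H.
The penult (syllable 4, kraf) is heavy, so it takes stress.
Stress on syllable 4: ta.mit.ti.ˈkraf.num.

4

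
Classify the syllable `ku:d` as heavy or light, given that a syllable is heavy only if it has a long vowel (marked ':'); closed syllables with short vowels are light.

heavy

`ku:d`: long vowel, closed (coda /d/). Long vowel → heavy.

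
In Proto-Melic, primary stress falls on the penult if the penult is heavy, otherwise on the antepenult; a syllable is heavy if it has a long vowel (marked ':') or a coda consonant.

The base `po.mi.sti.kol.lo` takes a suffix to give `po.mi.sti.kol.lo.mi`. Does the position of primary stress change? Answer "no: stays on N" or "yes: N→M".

no: stays on 4

Base `po.mi.sti.kol.lo` (5 syllables):
  Weights: 3 sti L, 4 kol H, 5 lo L.
  The penult (syllable 4, kol) is heavy, so it takes stress.
  → primary stress on syllable 4.
Suffixed `po.mi.sti.kol.lo.mi` (6 syllables):
  Weights: 4 kol H, 5 lo L, 6 mi L.
  The penult (syllable 5, lo) is light, so stress falls on the antepenult (syllable 4, kol).
  → primary stress on syllable 4.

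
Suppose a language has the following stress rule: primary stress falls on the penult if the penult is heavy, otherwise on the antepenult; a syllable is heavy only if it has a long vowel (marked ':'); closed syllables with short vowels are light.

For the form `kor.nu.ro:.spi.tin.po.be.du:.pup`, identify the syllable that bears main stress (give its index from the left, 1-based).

8

Weights: 7 be L, 8 du: H, 9 pup L.
The penult (syllable 8, du:) is heavy, so it takes stress.
Primary stress: syllable 8 → kor.nu.ro:.spi.tin.po.be.ˈdu:.pup.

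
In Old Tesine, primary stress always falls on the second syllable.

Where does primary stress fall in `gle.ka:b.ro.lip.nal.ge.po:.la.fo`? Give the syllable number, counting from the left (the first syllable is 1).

2

The word has 9 syllables; the second syllable is syllable 2 (ka:b).
Primary stress: syllable 2 → gle.ˈka:b.ro.lip.nal.ge.po:.la.fo.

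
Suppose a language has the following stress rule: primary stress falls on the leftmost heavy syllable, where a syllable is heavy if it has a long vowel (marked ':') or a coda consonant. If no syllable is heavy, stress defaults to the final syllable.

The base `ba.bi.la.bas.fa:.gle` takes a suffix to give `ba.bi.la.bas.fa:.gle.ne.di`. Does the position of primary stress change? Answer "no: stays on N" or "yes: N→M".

Base `ba.bi.la.bas.fa:.gle` (6 syllables):
  Weights: 1 ba L, 2 bi L, 3 la L, 4 bas H, 5 fa: H, 6 gle L.
  Heavy syllables in the domain: 4, 5. The leftmost is syllable 4 (bas).
  → primary stress on syllable 4.
Suffixed `ba.bi.la.bas.fa:.gle.ne.di` (8 syllables):
  Weights: 1 ba L, 2 bi L, 3 la L, 4 bas H, 5 fa: H, 6 gle L, 7 ne L, 8 di L.
  Heavy syllables in the domain: 4, 5. The leftmost is syllable 4 (bas).
  → primary stress on syllable 4.

no: stays on 4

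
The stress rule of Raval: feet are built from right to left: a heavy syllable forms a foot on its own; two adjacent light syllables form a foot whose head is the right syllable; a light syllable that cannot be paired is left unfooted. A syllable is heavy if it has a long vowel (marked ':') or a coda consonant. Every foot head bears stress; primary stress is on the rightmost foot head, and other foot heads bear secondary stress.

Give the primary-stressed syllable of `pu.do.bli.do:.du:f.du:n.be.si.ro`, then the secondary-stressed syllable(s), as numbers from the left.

primary 9, secondary 3, 4, 5, 6

Weights: 1 pu L, 2 do L, 3 bli L, 4 do: H, 5 du:f H, 6 du:n H, 7 be L, 8 si L, 9 ro L.
Parse right to left (heavy = foot alone; LL = one foot; stranded L unfooted): pu (do.ˈbli) (ˈdo:) (ˈdu:f) (ˈdu:n) be (si.ˈro).
Foot heads: 3, 4, 5, 6, 9.
Primary stress on the rightmost head = syllable 9.
Secondary stress on 3, 4, 5, 6: pu.do.ˌbli.ˌdo:.ˌdu:f.ˌdu:n.be.si.ˈro.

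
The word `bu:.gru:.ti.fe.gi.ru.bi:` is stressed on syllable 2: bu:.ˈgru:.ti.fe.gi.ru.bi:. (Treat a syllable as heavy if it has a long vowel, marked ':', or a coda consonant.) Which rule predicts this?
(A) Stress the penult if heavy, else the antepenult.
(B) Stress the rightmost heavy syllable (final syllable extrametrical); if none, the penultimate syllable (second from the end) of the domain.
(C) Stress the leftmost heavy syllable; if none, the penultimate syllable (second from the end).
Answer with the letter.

Rule A → syllable 5 (observed: 2).
Rule B → syllable 2 ✓.
Rule C → syllable 1 (observed: 2).

B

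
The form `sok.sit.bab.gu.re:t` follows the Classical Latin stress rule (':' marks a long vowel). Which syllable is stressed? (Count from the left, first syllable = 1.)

3

Classical Latin: stress the penult if heavy (long vowel or closed), else the antepenult.
Weights: 3 bab H, 4 gu L, 5 re:t H.
The penult (syllable 4, gu) is light, so stress falls on the antepenult (syllable 3, bab).
Stress on syllable 3: sok.sit.ˈbab.gu.re:t.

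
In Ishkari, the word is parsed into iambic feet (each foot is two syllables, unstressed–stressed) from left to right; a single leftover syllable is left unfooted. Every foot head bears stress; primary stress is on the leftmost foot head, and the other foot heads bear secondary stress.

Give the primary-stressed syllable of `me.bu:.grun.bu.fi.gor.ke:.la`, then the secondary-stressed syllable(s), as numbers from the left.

primary 2, secondary 4, 6, 8

Parse left to right into iambic (σˈσ) feet: (me.ˈbu:) (grun.ˈbu) (fi.ˈgor) (ke:.ˈla).
Foot heads (stressed positions): 2, 4, 6, 8.
End Rule Leftmost: primary stress on the leftmost head = syllable 2.
Secondary stress on 4, 6, 8: me.ˈbu:.grun.ˌbu.fi.ˌgor.ke:.ˌla.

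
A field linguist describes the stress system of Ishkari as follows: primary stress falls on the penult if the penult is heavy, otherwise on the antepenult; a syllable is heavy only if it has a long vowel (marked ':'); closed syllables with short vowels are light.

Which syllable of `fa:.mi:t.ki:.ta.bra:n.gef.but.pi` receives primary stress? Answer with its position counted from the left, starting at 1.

6

Weights: 6 gef L, 7 but L, 8 pi L.
The penult (syllable 7, but) is light, so stress falls on the antepenult (syllable 6, gef).
Primary stress: syllable 6 → fa:.mi:t.ki:.ta.bra:n.ˈgef.but.pi.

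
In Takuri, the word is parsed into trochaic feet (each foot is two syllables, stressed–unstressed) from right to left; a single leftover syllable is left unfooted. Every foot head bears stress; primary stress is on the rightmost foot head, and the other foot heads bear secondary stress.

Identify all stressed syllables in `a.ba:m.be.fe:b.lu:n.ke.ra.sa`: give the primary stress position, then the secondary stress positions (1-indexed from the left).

primary 7, secondary 1, 3, 5

Parse right to left into trochaic (ˈσσ) feet: (ˈa.ba:m) (ˈbe.fe:b) (ˈlu:n.ke) (ˈra.sa).
Foot heads (stressed positions): 1, 3, 5, 7.
End Rule Rightmost: primary stress on the rightmost head = syllable 7.
Secondary stress on 1, 3, 5: ˌa.ba:m.ˌbe.fe:b.ˌlu:n.ke.ˈra.sa.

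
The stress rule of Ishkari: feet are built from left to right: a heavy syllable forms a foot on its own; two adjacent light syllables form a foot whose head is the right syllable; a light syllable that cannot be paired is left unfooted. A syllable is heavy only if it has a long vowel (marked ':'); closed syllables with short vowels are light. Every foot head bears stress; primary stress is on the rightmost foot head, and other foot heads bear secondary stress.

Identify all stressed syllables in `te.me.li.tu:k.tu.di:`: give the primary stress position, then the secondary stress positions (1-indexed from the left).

Weights: 1 te L, 2 me L, 3 li L, 4 tu:k H, 5 tu L, 6 di: H.
Parse left to right (heavy = foot alone; LL = one foot; stranded L unfooted): (te.ˈme) li (ˈtu:k) tu (ˈdi:).
Foot heads: 2, 4, 6.
Primary stress on the rightmost head = syllable 6.
Secondary stress on 2, 4: te.ˌme.li.ˌtu:k.tu.ˈdi:.

primary 6, secondary 2, 4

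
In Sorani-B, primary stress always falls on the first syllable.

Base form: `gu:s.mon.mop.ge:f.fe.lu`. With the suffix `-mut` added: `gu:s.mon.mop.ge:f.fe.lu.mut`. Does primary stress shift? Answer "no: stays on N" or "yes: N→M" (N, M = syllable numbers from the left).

Base `gu:s.mon.mop.ge:f.fe.lu` (6 syllables):
  The word has 6 syllables; the first syllable is syllable 1 (gu:s).
  → primary stress on syllable 1.
Suffixed `gu:s.mon.mop.ge:f.fe.lu.mut` (7 syllables):
  The word has 7 syllables; the first syllable is syllable 1 (gu:s).
  → primary stress on syllable 1.

no: stays on 1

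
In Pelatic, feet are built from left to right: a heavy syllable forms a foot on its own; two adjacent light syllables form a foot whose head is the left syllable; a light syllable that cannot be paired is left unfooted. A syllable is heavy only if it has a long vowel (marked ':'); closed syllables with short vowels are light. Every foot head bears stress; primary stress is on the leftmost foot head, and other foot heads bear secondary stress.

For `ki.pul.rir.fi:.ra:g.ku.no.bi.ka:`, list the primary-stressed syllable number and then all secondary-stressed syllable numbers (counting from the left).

primary 1, secondary 4, 5, 6, 9

Weights: 1 ki L, 2 pul L, 3 rir L, 4 fi: H, 5 ra:g H, 6 ku L, 7 no L, 8 bi L, 9 ka: H.
Parse left to right (heavy = foot alone; LL = one foot; stranded L unfooted): (ˈki.pul) rir (ˈfi:) (ˈra:g) (ˈku.no) bi (ˈka:).
Foot heads: 1, 4, 5, 6, 9.
Primary stress on the leftmost head = syllable 1.
Secondary stress on 4, 5, 6, 9: ˈki.pul.rir.ˌfi:.ˌra:g.ˌku.no.bi.ˌka:.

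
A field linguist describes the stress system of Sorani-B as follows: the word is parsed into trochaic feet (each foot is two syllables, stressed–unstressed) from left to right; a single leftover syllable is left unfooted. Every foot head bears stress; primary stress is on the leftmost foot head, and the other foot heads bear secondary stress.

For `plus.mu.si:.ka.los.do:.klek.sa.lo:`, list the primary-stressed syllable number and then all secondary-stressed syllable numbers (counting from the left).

Parse left to right into trochaic (ˈσσ) feet: (ˈplus.mu) (ˈsi:.ka) (ˈlos.do:) (ˈklek.sa) lo:. Syllable 9 is left unfooted.
Foot heads (stressed positions): 1, 3, 5, 7.
End Rule Leftmost: primary stress on the leftmost head = syllable 1.
Secondary stress on 3, 5, 7: ˈplus.mu.ˌsi:.ka.ˌlos.do:.ˌklek.sa.lo:.

primary 1, secondary 3, 5, 7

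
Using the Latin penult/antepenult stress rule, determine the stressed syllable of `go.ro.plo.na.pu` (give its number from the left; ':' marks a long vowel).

3

Classical Latin: stress the penult if heavy (long vowel or closed), else the antepenult.
Weights: 3 plo L, 4 na L, 5 pu L.
The penult (syllable 4, na) is light, so stress falls on the antepenult (syllable 3, plo).
Stress on syllable 3: go.ro.ˈplo.na.pu.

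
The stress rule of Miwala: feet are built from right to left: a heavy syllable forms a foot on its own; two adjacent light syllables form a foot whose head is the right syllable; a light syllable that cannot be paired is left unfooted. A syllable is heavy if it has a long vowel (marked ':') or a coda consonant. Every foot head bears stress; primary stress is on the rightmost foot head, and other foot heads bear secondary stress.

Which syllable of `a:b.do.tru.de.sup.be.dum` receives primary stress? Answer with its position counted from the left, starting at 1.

Weights: 1 a:b H, 2 do L, 3 tru L, 4 de L, 5 sup H, 6 be L, 7 dum H.
Parse right to left (heavy = foot alone; LL = one foot; stranded L unfooted): (ˈa:b) do (tru.ˈde) (ˈsup) be (ˈdum).
Foot heads: 1, 4, 5, 7.
Primary stress on the rightmost head = syllable 7.
Primary stress: syllable 7 → a:b.do.tru.de.sup.be.ˈdum.

7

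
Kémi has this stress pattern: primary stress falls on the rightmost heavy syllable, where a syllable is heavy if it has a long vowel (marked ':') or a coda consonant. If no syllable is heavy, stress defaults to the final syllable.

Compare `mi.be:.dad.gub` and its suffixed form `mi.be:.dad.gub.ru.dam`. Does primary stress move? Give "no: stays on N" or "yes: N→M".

yes: 4→6

Base `mi.be:.dad.gub` (4 syllables):
  Weights: 1 mi L, 2 be: H, 3 dad H, 4 gub H.
  Heavy syllables in the domain: 2, 3, 4. The rightmost is syllable 4 (gub).
  → primary stress on syllable 4.
Suffixed `mi.be:.dad.gub.ru.dam` (6 syllables):
  Weights: 1 mi L, 2 be: H, 3 dad H, 4 gub H, 5 ru L, 6 dam H.
  Heavy syllables in the domain: 2, 3, 4, 6. The rightmost is syllable 6 (dam).
  → primary stress on syllable 6.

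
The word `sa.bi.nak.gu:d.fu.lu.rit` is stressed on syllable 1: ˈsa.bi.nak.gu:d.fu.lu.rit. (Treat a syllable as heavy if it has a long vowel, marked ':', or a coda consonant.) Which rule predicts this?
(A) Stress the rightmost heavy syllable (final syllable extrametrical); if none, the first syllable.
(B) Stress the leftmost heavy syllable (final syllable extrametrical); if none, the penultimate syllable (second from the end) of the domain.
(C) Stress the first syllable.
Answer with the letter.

C

Rule A → syllable 4 (observed: 1).
Rule B → syllable 3 (observed: 1).
Rule C → syllable 1 ✓.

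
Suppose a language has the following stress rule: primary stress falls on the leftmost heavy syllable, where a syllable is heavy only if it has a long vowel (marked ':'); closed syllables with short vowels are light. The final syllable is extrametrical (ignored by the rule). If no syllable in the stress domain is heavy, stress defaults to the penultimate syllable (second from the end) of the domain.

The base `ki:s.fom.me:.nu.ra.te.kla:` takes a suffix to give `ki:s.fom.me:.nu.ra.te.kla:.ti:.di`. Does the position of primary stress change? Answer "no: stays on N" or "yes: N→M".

no: stays on 1

Base `ki:s.fom.me:.nu.ra.te.kla:` (7 syllables):
  The final syllable (7, kla:) is extrametrical; the stress domain is syllables 1–6.
  Weights: 1 ki:s H, 2 fom L, 3 me: H, 4 nu L, 5 ra L, 6 te L.
  Heavy syllables in the domain: 1, 3. The leftmost is syllable 1 (ki:s).
  → primary stress on syllable 1.
Suffixed `ki:s.fom.me:.nu.ra.te.kla:.ti:.di` (9 syllables):
  The final syllable (9, di) is extrametrical; the stress domain is syllables 1–8.
  Weights: 1 ki:s H, 2 fom L, 3 me: H, 4 nu L, 5 ra L, 6 te L, 7 kla: H, 8 ti: H.
  Heavy syllables in the domain: 1, 3, 7, 8. The leftmost is syllable 1 (ki:s).
  → primary stress on syllable 1.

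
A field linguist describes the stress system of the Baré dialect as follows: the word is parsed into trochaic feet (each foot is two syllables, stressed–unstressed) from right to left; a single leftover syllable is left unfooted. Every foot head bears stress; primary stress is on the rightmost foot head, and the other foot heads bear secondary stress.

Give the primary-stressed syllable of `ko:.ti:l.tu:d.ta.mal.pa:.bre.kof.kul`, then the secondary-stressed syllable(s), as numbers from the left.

Parse right to left into trochaic (ˈσσ) feet: ko: (ˈti:l.tu:d) (ˈta.mal) (ˈpa:.bre) (ˈkof.kul). Syllable 1 is left unfooted.
Foot heads (stressed positions): 2, 4, 6, 8.
End Rule Rightmost: primary stress on the rightmost head = syllable 8.
Secondary stress on 2, 4, 6: ko:.ˌti:l.tu:d.ˌta.mal.ˌpa:.bre.ˈkof.kul.

primary 8, secondary 2, 4, 6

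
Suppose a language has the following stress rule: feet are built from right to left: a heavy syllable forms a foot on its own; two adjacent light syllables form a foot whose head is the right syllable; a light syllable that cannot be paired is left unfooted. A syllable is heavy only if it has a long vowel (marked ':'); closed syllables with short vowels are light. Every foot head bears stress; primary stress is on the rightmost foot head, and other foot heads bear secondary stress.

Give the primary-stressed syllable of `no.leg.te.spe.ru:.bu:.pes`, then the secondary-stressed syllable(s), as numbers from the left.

Weights: 1 no L, 2 leg L, 3 te L, 4 spe L, 5 ru: H, 6 bu: H, 7 pes L.
Parse right to left (heavy = foot alone; LL = one foot; stranded L unfooted): (no.ˈleg) (te.ˈspe) (ˈru:) (ˈbu:) pes.
Foot heads: 2, 4, 5, 6.
Primary stress on the rightmost head = syllable 6.
Secondary stress on 2, 4, 5: no.ˌleg.te.ˌspe.ˌru:.ˈbu:.pes.

primary 6, secondary 2, 4, 5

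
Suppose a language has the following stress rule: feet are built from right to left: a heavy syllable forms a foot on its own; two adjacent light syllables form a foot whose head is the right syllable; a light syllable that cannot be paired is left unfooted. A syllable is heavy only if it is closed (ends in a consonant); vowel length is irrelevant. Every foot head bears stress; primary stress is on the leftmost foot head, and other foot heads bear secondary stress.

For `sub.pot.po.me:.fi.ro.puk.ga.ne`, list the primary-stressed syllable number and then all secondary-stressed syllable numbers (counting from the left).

Weights: 1 sub H, 2 pot H, 3 po L, 4 me: L, 5 fi L, 6 ro L, 7 puk H, 8 ga L, 9 ne L.
Parse right to left (heavy = foot alone; LL = one foot; stranded L unfooted): (ˈsub) (ˈpot) (po.ˈme:) (fi.ˈro) (ˈpuk) (ga.ˈne).
Foot heads: 1, 2, 4, 6, 7, 9.
Primary stress on the leftmost head = syllable 1.
Secondary stress on 2, 4, 6, 7, 9: ˈsub.ˌpot.po.ˌme:.fi.ˌro.ˌpuk.ga.ˌne.

primary 1, secondary 2, 4, 6, 7, 9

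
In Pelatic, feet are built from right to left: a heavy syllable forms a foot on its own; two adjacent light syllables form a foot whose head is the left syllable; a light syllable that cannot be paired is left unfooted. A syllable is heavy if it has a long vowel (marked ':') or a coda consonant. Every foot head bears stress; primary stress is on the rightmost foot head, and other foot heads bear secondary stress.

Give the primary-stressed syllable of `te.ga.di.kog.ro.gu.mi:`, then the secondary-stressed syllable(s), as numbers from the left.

primary 7, secondary 2, 4, 5

Weights: 1 te L, 2 ga L, 3 di L, 4 kog H, 5 ro L, 6 gu L, 7 mi: H.
Parse right to left (heavy = foot alone; LL = one foot; stranded L unfooted): te (ˈga.di) (ˈkog) (ˈro.gu) (ˈmi:).
Foot heads: 2, 4, 5, 7.
Primary stress on the rightmost head = syllable 7.
Secondary stress on 2, 4, 5: te.ˌga.di.ˌkog.ˌro.gu.ˈmi:.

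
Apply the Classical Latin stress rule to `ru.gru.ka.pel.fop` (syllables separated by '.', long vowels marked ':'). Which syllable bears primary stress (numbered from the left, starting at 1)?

4

Classical Latin: stress the penult if heavy (long vowel or closed), else the antepenult.
Weights: 3 ka L, 4 pel H, 5 fop H.
The penult (syllable 4, pel) is heavy, so it takes stress.
Stress on syllable 4: ru.gru.ka.ˈpel.fop.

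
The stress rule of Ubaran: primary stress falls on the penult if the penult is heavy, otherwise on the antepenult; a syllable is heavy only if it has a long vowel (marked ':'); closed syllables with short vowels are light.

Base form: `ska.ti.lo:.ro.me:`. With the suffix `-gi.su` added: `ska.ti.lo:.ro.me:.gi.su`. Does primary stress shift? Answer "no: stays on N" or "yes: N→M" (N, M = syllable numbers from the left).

Base `ska.ti.lo:.ro.me:` (5 syllables):
  Weights: 3 lo: H, 4 ro L, 5 me: H.
  The penult (syllable 4, ro) is light, so stress falls on the antepenult (syllable 3, lo:).
  → primary stress on syllable 3.
Suffixed `ska.ti.lo:.ro.me:.gi.su` (7 syllables):
  Weights: 5 me: H, 6 gi L, 7 su L.
  The penult (syllable 6, gi) is light, so stress falls on the antepenult (syllable 5, me:).
  → primary stress on syllable 5.

yes: 3→5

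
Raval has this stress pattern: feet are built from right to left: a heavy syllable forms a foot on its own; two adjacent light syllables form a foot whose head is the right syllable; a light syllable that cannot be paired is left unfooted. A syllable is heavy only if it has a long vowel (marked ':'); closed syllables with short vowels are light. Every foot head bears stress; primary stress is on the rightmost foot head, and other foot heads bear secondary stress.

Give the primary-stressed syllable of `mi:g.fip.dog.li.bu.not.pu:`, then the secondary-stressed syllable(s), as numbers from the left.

Weights: 1 mi:g H, 2 fip L, 3 dog L, 4 li L, 5 bu L, 6 not L, 7 pu: H.
Parse right to left (heavy = foot alone; LL = one foot; stranded L unfooted): (ˈmi:g) fip (dog.ˈli) (bu.ˈnot) (ˈpu:).
Foot heads: 1, 4, 6, 7.
Primary stress on the rightmost head = syllable 7.
Secondary stress on 1, 4, 6: ˌmi:g.fip.dog.ˌli.bu.ˌnot.ˈpu:.

primary 7, secondary 1, 4, 6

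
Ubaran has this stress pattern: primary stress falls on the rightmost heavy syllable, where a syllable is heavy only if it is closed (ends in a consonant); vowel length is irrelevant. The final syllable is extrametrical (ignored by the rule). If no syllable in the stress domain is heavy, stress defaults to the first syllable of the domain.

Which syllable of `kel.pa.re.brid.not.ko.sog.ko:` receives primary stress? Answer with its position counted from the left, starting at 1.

7

The final syllable (8, ko:) is extrametrical; the stress domain is syllables 1–7.
Weights: 1 kel H, 2 pa L, 3 re L, 4 brid H, 5 not H, 6 ko L, 7 sog H.
Heavy syllables in the domain: 1, 4, 5, 7. The rightmost is syllable 7 (sog).
Primary stress: syllable 7 → kel.pa.re.brid.not.ko.ˈsog.ko:.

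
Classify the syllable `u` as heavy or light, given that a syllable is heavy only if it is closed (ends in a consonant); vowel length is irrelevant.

light

`u`: short vowel, open (no coda). Open (no coda) → light.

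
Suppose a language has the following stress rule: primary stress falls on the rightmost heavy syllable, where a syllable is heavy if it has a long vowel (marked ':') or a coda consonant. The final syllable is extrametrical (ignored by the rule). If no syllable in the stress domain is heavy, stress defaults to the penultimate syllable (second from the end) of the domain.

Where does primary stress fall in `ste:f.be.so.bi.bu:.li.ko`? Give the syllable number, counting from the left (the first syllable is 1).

5

The final syllable (7, ko) is extrametrical; the stress domain is syllables 1–6.
Weights: 1 ste:f H, 2 be L, 3 so L, 4 bi L, 5 bu: H, 6 li L.
Heavy syllables in the domain: 1, 5. The rightmost is syllable 5 (bu:).
Primary stress: syllable 5 → ste:f.be.so.bi.ˈbu:.li.ko.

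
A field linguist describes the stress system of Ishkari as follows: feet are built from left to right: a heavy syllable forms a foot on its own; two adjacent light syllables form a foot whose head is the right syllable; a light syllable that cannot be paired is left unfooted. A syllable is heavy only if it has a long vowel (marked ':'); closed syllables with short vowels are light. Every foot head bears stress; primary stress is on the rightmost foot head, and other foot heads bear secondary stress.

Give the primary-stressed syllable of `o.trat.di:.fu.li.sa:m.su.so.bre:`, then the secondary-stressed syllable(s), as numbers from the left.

primary 9, secondary 2, 3, 5, 6, 8

Weights: 1 o L, 2 trat L, 3 di: H, 4 fu L, 5 li L, 6 sa:m H, 7 su L, 8 so L, 9 bre: H.
Parse left to right (heavy = foot alone; LL = one foot; stranded L unfooted): (o.ˈtrat) (ˈdi:) (fu.ˈli) (ˈsa:m) (su.ˈso) (ˈbre:).
Foot heads: 2, 3, 5, 6, 8, 9.
Primary stress on the rightmost head = syllable 9.
Secondary stress on 2, 3, 5, 6, 8: o.ˌtrat.ˌdi:.fu.ˌli.ˌsa:m.su.ˌso.ˈbre:.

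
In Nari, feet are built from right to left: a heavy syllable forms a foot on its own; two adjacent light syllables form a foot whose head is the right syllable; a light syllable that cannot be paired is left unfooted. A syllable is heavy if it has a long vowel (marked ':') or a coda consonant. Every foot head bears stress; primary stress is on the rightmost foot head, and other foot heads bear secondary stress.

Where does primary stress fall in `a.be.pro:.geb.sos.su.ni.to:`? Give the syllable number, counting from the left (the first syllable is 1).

Weights: 1 a L, 2 be L, 3 pro: H, 4 geb H, 5 sos H, 6 su L, 7 ni L, 8 to: H.
Parse right to left (heavy = foot alone; LL = one foot; stranded L unfooted): (a.ˈbe) (ˈpro:) (ˈgeb) (ˈsos) (su.ˈni) (ˈto:).
Foot heads: 2, 3, 4, 5, 7, 8.
Primary stress on the rightmost head = syllable 8.
Primary stress: syllable 8 → a.be.pro:.geb.sos.su.ni.ˈto:.

8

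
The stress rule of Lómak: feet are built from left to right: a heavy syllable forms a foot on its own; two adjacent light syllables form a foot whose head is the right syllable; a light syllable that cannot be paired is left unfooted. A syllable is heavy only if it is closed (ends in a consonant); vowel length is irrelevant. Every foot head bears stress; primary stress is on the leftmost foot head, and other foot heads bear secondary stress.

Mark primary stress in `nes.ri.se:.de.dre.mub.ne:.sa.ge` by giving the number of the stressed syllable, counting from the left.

1

Weights: 1 nes H, 2 ri L, 3 se: L, 4 de L, 5 dre L, 6 mub H, 7 ne: L, 8 sa L, 9 ge L.
Parse left to right (heavy = foot alone; LL = one foot; stranded L unfooted): (ˈnes) (ri.ˈse:) (de.ˈdre) (ˈmub) (ne:.ˈsa) ge.
Foot heads: 1, 3, 5, 6, 8.
Primary stress on the leftmost head = syllable 1.
Primary stress: syllable 1 → ˈnes.ri.se:.de.dre.mub.ne:.sa.ge.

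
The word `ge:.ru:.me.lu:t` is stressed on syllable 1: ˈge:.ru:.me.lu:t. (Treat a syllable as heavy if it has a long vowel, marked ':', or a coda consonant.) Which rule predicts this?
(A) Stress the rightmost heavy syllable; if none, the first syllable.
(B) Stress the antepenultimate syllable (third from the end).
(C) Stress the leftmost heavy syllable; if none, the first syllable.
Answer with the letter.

Rule A → syllable 4 (observed: 1).
Rule B → syllable 2 (observed: 1).
Rule C → syllable 1 ✓.

C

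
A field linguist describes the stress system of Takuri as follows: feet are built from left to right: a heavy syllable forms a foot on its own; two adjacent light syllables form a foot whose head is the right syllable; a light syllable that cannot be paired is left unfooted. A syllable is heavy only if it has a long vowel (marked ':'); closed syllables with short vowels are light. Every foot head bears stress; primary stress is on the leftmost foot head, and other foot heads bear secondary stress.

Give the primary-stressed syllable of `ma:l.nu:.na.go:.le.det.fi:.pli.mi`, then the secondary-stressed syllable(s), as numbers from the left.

Weights: 1 ma:l H, 2 nu: H, 3 na L, 4 go: H, 5 le L, 6 det L, 7 fi: H, 8 pli L, 9 mi L.
Parse left to right (heavy = foot alone; LL = one foot; stranded L unfooted): (ˈma:l) (ˈnu:) na (ˈgo:) (le.ˈdet) (ˈfi:) (pli.ˈmi).
Foot heads: 1, 2, 4, 6, 7, 9.
Primary stress on the leftmost head = syllable 1.
Secondary stress on 2, 4, 6, 7, 9: ˈma:l.ˌnu:.na.ˌgo:.le.ˌdet.ˌfi:.pli.ˌmi.

primary 1, secondary 2, 4, 6, 7, 9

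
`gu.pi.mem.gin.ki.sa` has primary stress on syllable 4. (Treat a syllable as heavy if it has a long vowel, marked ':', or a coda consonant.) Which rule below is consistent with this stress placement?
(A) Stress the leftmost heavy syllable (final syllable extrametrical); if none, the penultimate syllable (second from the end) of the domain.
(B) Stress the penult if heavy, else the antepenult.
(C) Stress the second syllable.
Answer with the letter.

B

Rule A → syllable 3 (observed: 4).
Rule B → syllable 4 ✓.
Rule C → syllable 2 (observed: 4).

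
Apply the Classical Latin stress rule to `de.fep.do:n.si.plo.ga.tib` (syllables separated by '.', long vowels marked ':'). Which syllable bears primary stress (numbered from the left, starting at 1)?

Classical Latin: stress the penult if heavy (long vowel or closed), else the antepenult.
Weights: 5 plo L, 6 ga L, 7 tib H.
The penult (syllable 6, ga) is light, so stress falls on the antepenult (syllable 5, plo).
Stress on syllable 5: de.fep.do:n.si.ˈplo.ga.tib.

5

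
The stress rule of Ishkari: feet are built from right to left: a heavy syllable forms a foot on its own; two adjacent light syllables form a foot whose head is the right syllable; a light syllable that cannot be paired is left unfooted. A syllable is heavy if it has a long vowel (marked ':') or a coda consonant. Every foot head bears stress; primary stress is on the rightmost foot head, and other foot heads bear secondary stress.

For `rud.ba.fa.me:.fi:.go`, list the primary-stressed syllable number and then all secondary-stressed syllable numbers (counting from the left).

Weights: 1 rud H, 2 ba L, 3 fa L, 4 me: H, 5 fi: H, 6 go L.
Parse right to left (heavy = foot alone; LL = one foot; stranded L unfooted): (ˈrud) (ba.ˈfa) (ˈme:) (ˈfi:) go.
Foot heads: 1, 3, 4, 5.
Primary stress on the rightmost head = syllable 5.
Secondary stress on 1, 3, 4: ˌrud.ba.ˌfa.ˌme:.ˈfi:.go.

primary 5, secondary 1, 3, 4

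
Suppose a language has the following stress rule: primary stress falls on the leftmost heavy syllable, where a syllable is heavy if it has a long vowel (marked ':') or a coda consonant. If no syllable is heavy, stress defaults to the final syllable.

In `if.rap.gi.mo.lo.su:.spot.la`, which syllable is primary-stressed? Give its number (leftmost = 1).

Weights: 1 if H, 2 rap H, 3 gi L, 4 mo L, 5 lo L, 6 su: H, 7 spot H, 8 la L.
Heavy syllables in the domain: 1, 2, 6, 7. The leftmost is syllable 1 (if).
Primary stress: syllable 1 → ˈif.rap.gi.mo.lo.su:.spot.la.

1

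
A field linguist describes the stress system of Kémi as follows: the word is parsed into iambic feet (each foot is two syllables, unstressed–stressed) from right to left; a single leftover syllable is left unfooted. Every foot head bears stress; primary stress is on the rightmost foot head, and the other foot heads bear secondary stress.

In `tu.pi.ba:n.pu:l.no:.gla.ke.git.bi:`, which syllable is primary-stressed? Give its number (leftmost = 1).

Parse right to left into iambic (σˈσ) feet: tu (pi.ˈba:n) (pu:l.ˈno:) (gla.ˈke) (git.ˈbi:). Syllable 1 is left unfooted.
Foot heads (stressed positions): 3, 5, 7, 9.
End Rule Rightmost: primary stress on the rightmost head = syllable 9.
Primary stress: syllable 9 → tu.pi.ba:n.pu:l.no:.gla.ke.git.ˈbi:.

9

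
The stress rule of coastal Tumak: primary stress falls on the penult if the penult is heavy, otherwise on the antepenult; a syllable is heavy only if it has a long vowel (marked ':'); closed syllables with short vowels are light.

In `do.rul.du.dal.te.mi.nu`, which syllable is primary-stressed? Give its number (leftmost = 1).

Weights: 5 te L, 6 mi L, 7 nu L.
The penult (syllable 6, mi) is light, so stress falls on the antepenult (syllable 5, te).
Primary stress: syllable 5 → do.rul.du.dal.ˈte.mi.nu.

5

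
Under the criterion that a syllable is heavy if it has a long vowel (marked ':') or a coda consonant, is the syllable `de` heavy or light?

light

`de`: short vowel, open (no coda). Short vowel, open → light.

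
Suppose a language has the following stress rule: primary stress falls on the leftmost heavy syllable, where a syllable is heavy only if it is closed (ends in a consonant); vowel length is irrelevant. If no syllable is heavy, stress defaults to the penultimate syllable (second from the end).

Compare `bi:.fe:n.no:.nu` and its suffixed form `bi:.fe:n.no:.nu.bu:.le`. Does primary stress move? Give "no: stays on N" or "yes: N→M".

Base `bi:.fe:n.no:.nu` (4 syllables):
  Weights: 1 bi: L, 2 fe:n H, 3 no: L, 4 nu L.
  Heavy syllables in the domain: 2. The leftmost is syllable 2 (fe:n).
  → primary stress on syllable 2.
Suffixed `bi:.fe:n.no:.nu.bu:.le` (6 syllables):
  Weights: 1 bi: L, 2 fe:n H, 3 no: L, 4 nu L, 5 bu: L, 6 le L.
  Heavy syllables in the domain: 2. The leftmost is syllable 2 (fe:n).
  → primary stress on syllable 2.

no: stays on 2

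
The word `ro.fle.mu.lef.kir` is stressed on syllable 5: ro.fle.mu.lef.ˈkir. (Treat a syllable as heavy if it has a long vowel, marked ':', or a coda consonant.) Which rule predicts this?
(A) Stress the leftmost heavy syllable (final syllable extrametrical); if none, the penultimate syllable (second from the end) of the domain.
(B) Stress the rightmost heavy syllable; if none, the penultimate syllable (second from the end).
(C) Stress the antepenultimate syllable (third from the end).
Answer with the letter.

B

Rule A → syllable 4 (observed: 5).
Rule B → syllable 5 ✓.
Rule C → syllable 3 (observed: 5).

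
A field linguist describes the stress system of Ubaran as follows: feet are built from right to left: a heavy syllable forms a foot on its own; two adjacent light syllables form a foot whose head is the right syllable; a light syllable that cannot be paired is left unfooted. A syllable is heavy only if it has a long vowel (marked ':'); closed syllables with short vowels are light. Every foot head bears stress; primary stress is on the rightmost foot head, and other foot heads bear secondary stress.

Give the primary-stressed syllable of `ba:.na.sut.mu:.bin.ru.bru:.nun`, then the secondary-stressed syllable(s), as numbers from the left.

Weights: 1 ba: H, 2 na L, 3 sut L, 4 mu: H, 5 bin L, 6 ru L, 7 bru: H, 8 nun L.
Parse right to left (heavy = foot alone; LL = one foot; stranded L unfooted): (ˈba:) (na.ˈsut) (ˈmu:) (bin.ˈru) (ˈbru:) nun.
Foot heads: 1, 3, 4, 6, 7.
Primary stress on the rightmost head = syllable 7.
Secondary stress on 1, 3, 4, 6: ˌba:.na.ˌsut.ˌmu:.bin.ˌru.ˈbru:.nun.

primary 7, secondary 1, 3, 4, 6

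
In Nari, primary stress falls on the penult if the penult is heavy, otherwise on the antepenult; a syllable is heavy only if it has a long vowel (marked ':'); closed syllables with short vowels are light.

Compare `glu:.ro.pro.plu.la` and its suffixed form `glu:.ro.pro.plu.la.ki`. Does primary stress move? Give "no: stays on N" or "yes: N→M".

Base `glu:.ro.pro.plu.la` (5 syllables):
  Weights: 3 pro L, 4 plu L, 5 la L.
  The penult (syllable 4, plu) is light, so stress falls on the antepenult (syllable 3, pro).
  → primary stress on syllable 3.
Suffixed `glu:.ro.pro.plu.la.ki` (6 syllables):
  Weights: 4 plu L, 5 la L, 6 ki L.
  The penult (syllable 5, la) is light, so stress falls on the antepenult (syllable 4, plu).
  → primary stress on syllable 4.

yes: 3→4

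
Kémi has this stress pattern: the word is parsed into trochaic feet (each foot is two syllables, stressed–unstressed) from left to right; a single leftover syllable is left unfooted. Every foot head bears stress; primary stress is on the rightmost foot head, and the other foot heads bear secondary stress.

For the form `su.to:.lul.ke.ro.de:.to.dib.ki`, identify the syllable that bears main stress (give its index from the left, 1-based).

Parse left to right into trochaic (ˈσσ) feet: (ˈsu.to:) (ˈlul.ke) (ˈro.de:) (ˈto.dib) ki. Syllable 9 is left unfooted.
Foot heads (stressed positions): 1, 3, 5, 7.
End Rule Rightmost: primary stress on the rightmost head = syllable 7.
Primary stress: syllable 7 → su.to:.lul.ke.ro.de:.ˈto.dib.ki.

7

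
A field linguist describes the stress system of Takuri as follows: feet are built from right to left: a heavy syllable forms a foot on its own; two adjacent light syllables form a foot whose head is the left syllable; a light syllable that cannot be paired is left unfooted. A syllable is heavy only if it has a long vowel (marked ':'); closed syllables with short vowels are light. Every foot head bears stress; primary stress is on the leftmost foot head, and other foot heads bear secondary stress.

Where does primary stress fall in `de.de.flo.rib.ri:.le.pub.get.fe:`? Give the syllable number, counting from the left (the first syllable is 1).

1

Weights: 1 de L, 2 de L, 3 flo L, 4 rib L, 5 ri: H, 6 le L, 7 pub L, 8 get L, 9 fe: H.
Parse right to left (heavy = foot alone; LL = one foot; stranded L unfooted): (ˈde.de) (ˈflo.rib) (ˈri:) le (ˈpub.get) (ˈfe:).
Foot heads: 1, 3, 5, 7, 9.
Primary stress on the leftmost head = syllable 1.
Primary stress: syllable 1 → ˈde.de.flo.rib.ri:.le.pub.get.fe:.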